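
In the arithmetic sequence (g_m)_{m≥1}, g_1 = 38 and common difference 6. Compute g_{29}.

g_m = 38 + (m - 1)·6.
g_{29} = 38 + 28·6 = 206.

206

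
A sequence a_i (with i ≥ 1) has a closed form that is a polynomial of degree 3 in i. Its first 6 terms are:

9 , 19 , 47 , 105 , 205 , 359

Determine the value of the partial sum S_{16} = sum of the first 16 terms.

33264

1st diffs: 10, 28, 58, 100, 154.
2nd diffs: 18, 30, 42, 54.
3rd diffs: 12, 12, 12 (constant).
Newton forward-difference form: a_i = 9 + 10·C(i-1,1) + 18·C(i-1,2) + 12·C(i-1,3).
Continuing: …, 579, 877, 1265, 1755, …, a_{16} = 7509.
Summing i = 1..16 (16 terms) gives 33264.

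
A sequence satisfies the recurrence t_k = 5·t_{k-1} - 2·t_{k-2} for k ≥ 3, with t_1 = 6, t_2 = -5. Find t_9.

t_3 = -37; t_4 = -175; t_5 = -801; t_6 = -3655; t_7 = -16673; t_8 = -76055; t_9 = -346929.

-346929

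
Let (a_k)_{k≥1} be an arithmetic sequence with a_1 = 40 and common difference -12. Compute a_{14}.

-116

a_k = 40 + (k - 1)·(-12).
a_{14} = 40 + 13·(-12) = -116.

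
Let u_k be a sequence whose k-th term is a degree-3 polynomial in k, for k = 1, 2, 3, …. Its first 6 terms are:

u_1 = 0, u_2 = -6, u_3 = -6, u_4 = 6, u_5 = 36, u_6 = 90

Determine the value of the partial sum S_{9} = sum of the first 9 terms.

1044

1st diffs: -6, 0, 12, 30, 54.
2nd diffs: 6, 12, 18, 24.
3rd diffs: 6, 6, 6 (constant).
Newton forward-difference form: u_k = (-6)·C(k-1,1) + 6·C(k-1,2) + 6·C(k-1,3).
Continuing: 174, 294, 456.
Summing k = 1..9 (9 terms) gives 1044.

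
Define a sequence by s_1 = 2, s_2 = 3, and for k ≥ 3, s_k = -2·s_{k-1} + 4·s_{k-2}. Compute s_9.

Compute successive terms:
s_3 = 2; s_4 = 8; s_5 = -8; s_6 = 48; s_7 = -128; s_8 = 448; s_9 = -1408.

-1408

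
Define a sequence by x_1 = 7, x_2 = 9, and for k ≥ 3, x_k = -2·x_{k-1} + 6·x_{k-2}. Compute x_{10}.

-53616

Iterate the recurrence:
x_3 = 24; x_4 = 6; x_5 = 132; x_6 = -228; x_7 = 1248; x_8 = -3864; x_9 = 15216; x_{10} = -53616.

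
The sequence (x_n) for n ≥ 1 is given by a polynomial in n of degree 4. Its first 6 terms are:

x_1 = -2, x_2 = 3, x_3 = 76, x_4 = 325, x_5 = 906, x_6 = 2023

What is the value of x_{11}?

1st diffs: 5, 73, 249, 581, 1117.
2nd diffs: 68, 176, 332, 536.
3rd diffs: 108, 156, 204.
4th diffs: 48, 48 (constant).
Newton forward-difference form: x_n = -2 + 5·C(n-1,1) + 68·C(n-1,2) + 108·C(n-1,3) + 48·C(n-1,4).
At n = 11: n-1 = 10, so x_{11} = -2 + 50 + 3060 + 12960 + 10080 = 26148.

26148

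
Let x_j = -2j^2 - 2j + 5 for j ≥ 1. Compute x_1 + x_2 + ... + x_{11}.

Over j = 1..11: Σj = 66, Σj² = 506.
Total = (-2)·506 + (-2)·66 + (5)·11 = -1089.

-1089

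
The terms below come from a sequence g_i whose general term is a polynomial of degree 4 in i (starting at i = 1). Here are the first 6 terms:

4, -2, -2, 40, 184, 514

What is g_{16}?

1st diffs: -6, 0, 42, 144, 330.
2nd diffs: 6, 42, 102, 186.
3rd diffs: 36, 60, 84.
4th diffs: 24, 24 (constant).
Newton forward-difference form: g_i = 4 + (-6)·C(i-1,1) + 6·C(i-1,2) + 36·C(i-1,3) + 24·C(i-1,4).
At i = 16: i-1 = 15, so g_{16} = 4 - 90 + 630 + 16380 + 32760 = 49684.

49684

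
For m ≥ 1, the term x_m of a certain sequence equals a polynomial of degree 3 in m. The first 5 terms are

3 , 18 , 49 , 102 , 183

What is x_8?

654

1st diffs: 15, 31, 53, 81.
2nd diffs: 16, 22, 28.
3rd diffs: 6, 6 (constant).
So x_m = m^3 + 2m^2 + 2m - 2.
Evaluating at m = 8 gives x_8 = 654.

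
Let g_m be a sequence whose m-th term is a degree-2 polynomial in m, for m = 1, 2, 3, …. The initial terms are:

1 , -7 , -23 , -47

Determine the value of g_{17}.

-1087

1st diffs: -8, -16, -24.
2nd diffs: -8, -8 (constant).
Newton forward-difference form: g_m = 1 + (-8)·C(m-1,1) + (-8)·C(m-1,2).
At m = 17: m-1 = 16, so g_{17} = 1 - 128 - 960 = -1087.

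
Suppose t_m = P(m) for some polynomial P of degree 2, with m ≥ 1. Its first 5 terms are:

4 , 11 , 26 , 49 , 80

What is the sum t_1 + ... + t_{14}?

1st diffs: 7, 15, 23, 31.
2nd diffs: 8, 8, 8 (constant).
Newton forward-difference form: t_m = 4 + 7·C(m-1,1) + 8·C(m-1,2).
Continuing: …, 119, 166, 221, 284, …, t_{14} = 719.
Summing m = 1..14 (14 terms) gives 3605.

3605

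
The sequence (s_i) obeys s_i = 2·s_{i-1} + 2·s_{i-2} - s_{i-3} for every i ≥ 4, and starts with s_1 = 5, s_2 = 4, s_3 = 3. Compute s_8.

372

s_4 = 9, s_5 = 20, s_6 = 55, s_7 = 141, s_8 = 372.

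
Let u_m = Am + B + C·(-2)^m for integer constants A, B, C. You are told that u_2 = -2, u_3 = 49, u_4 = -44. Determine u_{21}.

The three given values yield: 2A + B + 4C = -2; 3A + B - 8C = 49; 4A + B + 16C = -44.
Subtracting the first from the second: A - 12C = 51.
Subtracting the second from the third: A + 24C = -93.
Solving: C = -4, A = 3, then B = 8.
So u_m = 3·m + 8 + (-4)·(-2)^m; at m=21 this is 8388679.

8388679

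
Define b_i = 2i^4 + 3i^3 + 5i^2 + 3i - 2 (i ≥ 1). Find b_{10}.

23528

b_{10} = 2·10^4 + 3·10^3 + 5·10^2 + 3·10 - 2 = 23528.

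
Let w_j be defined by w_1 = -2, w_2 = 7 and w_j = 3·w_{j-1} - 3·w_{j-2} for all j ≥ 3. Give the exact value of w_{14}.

Applying the relation repeatedly:
w_3 = 27  w_4 = 60  w_5 = 99  …  w_{11} = -2673  w_{12} = -3159  w_{13} = -1458  w_{14} = 5103.

5103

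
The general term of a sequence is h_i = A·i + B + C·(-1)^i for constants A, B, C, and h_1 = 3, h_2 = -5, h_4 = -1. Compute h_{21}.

43

Write the equations: A + B - C = 3; 2A + B + C = -5; 4A + B + C = -1.
Subtracting the first from the second: A + 2C = -8.
Subtracting the second from the third: 2A = 4.
Solving: C = -5, A = 2, then B = -4.
So h_i = 2·i + (-4) + (-5)·(-1)^i; at i=21 this is 43.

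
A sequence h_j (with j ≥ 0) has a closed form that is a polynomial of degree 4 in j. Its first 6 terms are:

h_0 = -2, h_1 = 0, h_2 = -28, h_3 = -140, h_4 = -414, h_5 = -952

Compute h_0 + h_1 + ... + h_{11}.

-52230

1st diffs: 2, -28, -112, -274, -538.
2nd diffs: -30, -84, -162, -264.
3rd diffs: -54, -78, -102.
4th diffs: -24, -24 (constant).
Newton forward-difference form: h_j = -2 + 2·C(j,1) + (-30)·C(j,2) + (-54)·C(j,3) + (-24)·C(j,4).
Continuing: …, -1880, -3348, -5530, -8624, …, h_{11} = -18460.
Summing j = 0..11 (12 terms) gives -52230.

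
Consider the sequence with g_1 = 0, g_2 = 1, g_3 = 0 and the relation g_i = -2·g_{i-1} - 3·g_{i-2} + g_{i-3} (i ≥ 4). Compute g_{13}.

Compute successive terms:
g_4 = -3;  g_5 = 7;  g_6 = -5;  g_7 = -14;  g_8 = 50;  g_9 = -63;  g_{10} = -38;  g_{11} = 315;  g_{12} = -579;  g_{13} = 175.

175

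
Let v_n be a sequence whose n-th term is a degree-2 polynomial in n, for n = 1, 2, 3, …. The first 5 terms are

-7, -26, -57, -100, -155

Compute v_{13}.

1st diffs: -19, -31, -43, -55.
2nd diffs: -12, -12, -12 (constant).
Newton forward-difference form: v_n = -7 + (-19)·C(n-1,1) + (-12)·C(n-1,2).
At n = 13: n-1 = 12, so v_{13} = -7 - 228 - 792 = -1027.

-1027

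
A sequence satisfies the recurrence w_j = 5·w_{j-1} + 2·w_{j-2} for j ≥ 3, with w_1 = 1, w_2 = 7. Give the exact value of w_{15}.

21407570533

Iterate the recurrence:
w_3 = 37, w_4 = 199, w_5 = 1069, …, w_{12} = 138067399, w_{13} = 741736909, w_{14} = 3984819343, w_{15} = 21407570533.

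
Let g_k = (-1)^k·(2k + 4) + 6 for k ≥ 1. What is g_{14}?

38

(-1)^14 = 1; 2k + 4 at k=14 is 32; so g_{14} = 38.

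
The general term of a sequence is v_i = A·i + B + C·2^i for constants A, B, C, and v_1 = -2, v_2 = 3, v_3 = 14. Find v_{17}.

Write the equations: A + B + 2C = -2; 2A + B + 4C = 3; 3A + B + 8C = 14.
Subtracting the first from the second: A + 2C = 5.
Subtracting the second from the third: A + 4C = 11.
Solving: C = 3, A = -1, then B = -7.
So v_i = -1·i + (-7) + 3·2^i; at i=17 this is 393192.

393192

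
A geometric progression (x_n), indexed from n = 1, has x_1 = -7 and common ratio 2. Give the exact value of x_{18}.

-917504

x_n = (-7)·2^(n-1).
x_{18} = (-7)·2^17 = -917504.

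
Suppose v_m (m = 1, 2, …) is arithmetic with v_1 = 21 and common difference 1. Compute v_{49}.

v_m = 21 + (m - 1)·1.
v_{49} = 21 + 48·1 = 69.

69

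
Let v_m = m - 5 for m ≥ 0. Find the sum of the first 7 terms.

Over m = 0..6: Σm = 21.
Total = (1)·21 + (-5)·7 = -14.

-14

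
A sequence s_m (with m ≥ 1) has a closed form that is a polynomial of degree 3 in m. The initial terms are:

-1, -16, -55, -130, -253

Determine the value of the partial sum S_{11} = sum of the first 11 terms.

1st diffs: -15, -39, -75, -123.
2nd diffs: -24, -36, -48.
3rd diffs: -12, -12 (constant).
Newton forward-difference form: s_m = -1 + (-15)·C(m-1,1) + (-24)·C(m-1,2) + (-12)·C(m-1,3).
Continuing: …, -436, -691, -1030, -1465, …, s_{11} = -2671.
Summing m = 1..11 (11 terms) gives -8756.

-8756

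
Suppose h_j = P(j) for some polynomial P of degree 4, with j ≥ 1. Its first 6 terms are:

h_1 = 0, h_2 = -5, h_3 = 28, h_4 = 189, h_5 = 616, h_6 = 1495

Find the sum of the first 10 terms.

35331

1st diffs: -5, 33, 161, 427, 879.
2nd diffs: 38, 128, 266, 452.
3rd diffs: 90, 138, 186.
4th diffs: 48, 48 (constant).
So h_j = 2j^4 - 5j^3 - j^2 + 3j + 1.
Continuing: 3060, 5593, 9424, 14931.
Summing j = 1..10 (10 terms) gives 35331.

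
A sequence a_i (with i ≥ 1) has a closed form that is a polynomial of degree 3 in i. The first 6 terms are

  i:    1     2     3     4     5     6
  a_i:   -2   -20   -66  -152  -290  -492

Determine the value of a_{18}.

1st diffs: -18, -46, -86, -138, -202.
2nd diffs: -28, -40, -52, -64.
3rd diffs: -12, -12, -12 (constant).
So a_i = -2i^3 - 2i^2 + 2i.
Evaluating at i = 18 gives a_{18} = -12276.

-12276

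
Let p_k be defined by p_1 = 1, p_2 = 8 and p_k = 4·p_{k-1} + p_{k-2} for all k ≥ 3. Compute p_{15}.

Step forward from the initial values:
p_3 = 33, p_4 = 140, p_5 = 593, …, p_{12} = 14514332, p_{13} = 61483697, p_{14} = 260449120, p_{15} = 1103280177.

1103280177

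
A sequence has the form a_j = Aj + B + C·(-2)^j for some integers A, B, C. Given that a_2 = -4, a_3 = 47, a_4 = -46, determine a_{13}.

The three given values yield: 2A + B + 4C = -4; 3A + B - 8C = 47; 4A + B + 16C = -46.
Subtracting the first from the second: A - 12C = 51.
Subtracting the second from the third: A + 24C = -93.
Solving: C = -4, A = 3, then B = 6.
So a_j = 3·j + 6 + (-4)·(-2)^j; at j=13 this is 32813.

32813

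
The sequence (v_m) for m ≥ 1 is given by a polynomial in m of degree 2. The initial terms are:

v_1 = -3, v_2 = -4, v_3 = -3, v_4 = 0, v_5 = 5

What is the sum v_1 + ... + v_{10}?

165

1st diffs: -1, 1, 3, 5.
2nd diffs: 2, 2, 2 (constant).
Newton forward-difference form: v_m = -3 + (-1)·C(m-1,1) + 2·C(m-1,2).
Continuing: …, 12, 21, 32, 45, …, v_{10} = 60.
Summing m = 1..10 (10 terms) gives 165.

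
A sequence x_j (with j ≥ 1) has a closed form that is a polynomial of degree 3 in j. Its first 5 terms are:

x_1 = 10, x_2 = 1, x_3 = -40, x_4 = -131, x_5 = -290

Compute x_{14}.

1st diffs: -9, -41, -91, -159.
2nd diffs: -32, -50, -68.
3rd diffs: -18, -18 (constant).
Newton forward-difference form: x_j = 10 + (-9)·C(j-1,1) + (-32)·C(j-1,2) + (-18)·C(j-1,3).
At j = 14: j-1 = 13, so x_{14} = 10 - 117 - 2496 - 5148 = -7751.

-7751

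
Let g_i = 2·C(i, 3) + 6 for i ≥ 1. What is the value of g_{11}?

336

C(11, 3) = 165, so g_{11} = 336.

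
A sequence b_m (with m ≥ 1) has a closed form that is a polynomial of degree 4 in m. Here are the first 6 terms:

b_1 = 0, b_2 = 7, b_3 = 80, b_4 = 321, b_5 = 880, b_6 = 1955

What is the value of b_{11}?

1st diffs: 7, 73, 241, 559, 1075.
2nd diffs: 66, 168, 318, 516.
3rd diffs: 102, 150, 198.
4th diffs: 48, 48 (constant).
So b_m = 2m^4 - 3m^3 + m^2 - 5m + 5.
Evaluating at m = 11 gives b_{11} = 25360.

25360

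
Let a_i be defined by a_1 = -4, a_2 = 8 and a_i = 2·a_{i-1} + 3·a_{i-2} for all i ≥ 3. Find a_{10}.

19688

Applying the relation repeatedly:
a_3 = 4  a_4 = 32  a_5 = 76  a_6 = 248  a_7 = 724  a_8 = 2192  a_9 = 6556  a_{10} = 19688.
(Characteristic roots are 3 and -1.)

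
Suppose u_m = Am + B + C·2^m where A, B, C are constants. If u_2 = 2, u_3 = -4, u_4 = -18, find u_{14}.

-32734

The three given values yield: 2A + B + 4C = 2; 3A + B + 8C = -4; 4A + B + 16C = -18.
Subtracting the first from the second: A + 4C = -6.
Subtracting the second from the third: A + 8C = -14.
Solving: C = -2, A = 2, then B = 6.
Hence u_{14} = 2·14 + 6 + (-2)·16384 = -32734.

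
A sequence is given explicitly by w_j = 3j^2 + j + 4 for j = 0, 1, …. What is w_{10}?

314

w_{10} = 3·10^2 + 1·10 + 4 = 314.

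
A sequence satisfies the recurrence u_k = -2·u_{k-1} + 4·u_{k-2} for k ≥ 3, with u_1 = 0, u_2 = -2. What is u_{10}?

-17408

Iterate the recurrence:
u_3 = 4;  u_4 = -16;  u_5 = 48;  u_6 = -160;  u_7 = 512;  u_8 = -1664;  u_9 = 5376;  u_{10} = -17408.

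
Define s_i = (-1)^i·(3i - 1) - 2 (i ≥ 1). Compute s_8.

21

(-1)^8 = 1; 3i - 1 at i=8 is 23; so s_8 = 21.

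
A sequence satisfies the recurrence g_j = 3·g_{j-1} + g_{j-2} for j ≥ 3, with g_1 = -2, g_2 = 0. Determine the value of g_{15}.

Compute successive terms:
g_3 = -2;  g_4 = -6;  g_5 = -20;  …;  g_{12} = -85674;  g_{13} = -282962;  g_{14} = -934560;  g_{15} = -3086642.

-3086642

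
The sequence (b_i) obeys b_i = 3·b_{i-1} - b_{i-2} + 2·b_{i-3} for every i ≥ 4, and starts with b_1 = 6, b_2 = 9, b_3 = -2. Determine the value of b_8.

Iterate the recurrence:
b_4 = -3;  b_5 = 11;  b_6 = 32;  b_7 = 79;  b_8 = 227.

227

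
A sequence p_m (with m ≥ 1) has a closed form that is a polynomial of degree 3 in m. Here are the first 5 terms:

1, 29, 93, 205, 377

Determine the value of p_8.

1st diffs: 28, 64, 112, 172.
2nd diffs: 36, 48, 60.
3rd diffs: 12, 12 (constant).
So p_m = 2m^3 + 6m^2 - 4m - 3.
Evaluating at m = 8 gives p_8 = 1373.

1373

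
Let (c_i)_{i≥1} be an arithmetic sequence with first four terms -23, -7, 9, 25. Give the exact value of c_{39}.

Common difference d = 16.
c_i = -23 + (i - 1)·16.
c_{39} = -23 + 38·16 = 585.

585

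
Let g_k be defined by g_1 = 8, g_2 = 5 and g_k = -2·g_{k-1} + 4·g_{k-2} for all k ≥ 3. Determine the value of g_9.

Compute successive terms:
g_3 = 22;  g_4 = -24;  g_5 = 136;  g_6 = -368;  g_7 = 1280;  g_8 = -4032;  g_9 = 13184.

13184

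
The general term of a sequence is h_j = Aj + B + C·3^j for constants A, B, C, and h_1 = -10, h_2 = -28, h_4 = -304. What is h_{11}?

Write the equations: A + B + 3C = -10; 2A + B + 9C = -28; 4A + B + 81C = -304.
Subtracting the first from the second: A + 6C = -18.
Subtracting the second from the third: 2A + 72C = -276.
Solving: C = -4, A = 6, then B = -4.
Therefore h_{11} = 66 + (-4) + (-4)·177147 = -708526.

-708526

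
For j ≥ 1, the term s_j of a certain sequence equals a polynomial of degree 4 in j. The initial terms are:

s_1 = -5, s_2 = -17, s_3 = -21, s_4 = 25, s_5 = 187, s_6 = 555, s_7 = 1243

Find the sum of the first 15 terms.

1st diffs: -12, -4, 46, 162, 368, 688.
2nd diffs: 8, 50, 116, 206, 320.
3rd diffs: 42, 66, 90, 114.
4th diffs: 24, 24, 24 (constant).
Newton forward-difference form: s_j = -5 + (-12)·C(j-1,1) + 8·C(j-1,2) + 42·C(j-1,3) + 24·C(j-1,4).
Continuing: …, 2389, 4155, 6727, 10315, …, s_{15} = 39867.
Summing j = 1..15 (15 terms) gives 131707.

131707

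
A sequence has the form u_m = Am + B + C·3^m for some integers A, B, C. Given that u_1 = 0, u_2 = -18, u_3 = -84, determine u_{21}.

At m = 1, 2, 3: A + B + 3C = 0; 2A + B + 9C = -18; 3A + B + 27C = -84.
Subtracting the first from the second: A + 6C = -18.
Subtracting the second from the third: A + 18C = -66.
Solving: C = -4, A = 6, then B = 6.
Hence u_{21} = 6·21 + 6 + (-4)·10460353203 = -41841412680.

-41841412680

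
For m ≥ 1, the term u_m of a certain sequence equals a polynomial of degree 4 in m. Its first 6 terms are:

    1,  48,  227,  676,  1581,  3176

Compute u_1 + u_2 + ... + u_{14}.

286573

1st diffs: 47, 179, 449, 905, 1595.
2nd diffs: 132, 270, 456, 690.
3rd diffs: 138, 186, 234.
4th diffs: 48, 48 (constant).
Newton forward-difference form: u_m = 1 + 47·C(m-1,1) + 132·C(m-1,2) + 138·C(m-1,3) + 48·C(m-1,4).
Continuing: …, 5743, 9612, 15161, 22816, …, u_{14} = 84696.
Summing m = 1..14 (14 terms) gives 286573.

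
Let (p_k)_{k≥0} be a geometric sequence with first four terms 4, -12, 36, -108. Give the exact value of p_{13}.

-6377292

Common ratio r = -3.
p_k = 4·(-3)^(k-0).
p_{13} = 4·(-3)^13 = -6377292.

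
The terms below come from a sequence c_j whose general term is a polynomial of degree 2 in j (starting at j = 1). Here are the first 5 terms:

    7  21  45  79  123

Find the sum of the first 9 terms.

1407

1st diffs: 14, 24, 34, 44.
2nd diffs: 10, 10, 10 (constant).
Newton forward-difference form: c_j = 7 + 14·C(j-1,1) + 10·C(j-1,2).
Continuing: 177, 241, 315, 399.
Summing j = 1..9 (9 terms) gives 1407.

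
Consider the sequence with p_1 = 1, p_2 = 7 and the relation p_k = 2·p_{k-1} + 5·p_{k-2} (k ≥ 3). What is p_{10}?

p_3 = 19, p_4 = 73, p_5 = 241, p_6 = 847, p_7 = 2899, p_8 = 10033, p_9 = 34561, p_{10} = 119287.

119287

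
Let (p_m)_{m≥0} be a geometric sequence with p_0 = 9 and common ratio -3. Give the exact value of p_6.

p_m = 9·(-3)^(m-0).
p_6 = 9·(-3)^6 = 6561.

6561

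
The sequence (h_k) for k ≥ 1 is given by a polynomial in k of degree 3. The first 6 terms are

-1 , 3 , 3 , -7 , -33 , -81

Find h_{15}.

1st diffs: 4, 0, -10, -26, -48.
2nd diffs: -4, -10, -16, -22.
3rd diffs: -6, -6, -6 (constant).
Newton forward-difference form: h_k = -1 + 4·C(k-1,1) + (-4)·C(k-1,2) + (-6)·C(k-1,3).
At k = 15: k-1 = 14, so h_{15} = -1 + 56 - 364 - 2184 = -2493.

-2493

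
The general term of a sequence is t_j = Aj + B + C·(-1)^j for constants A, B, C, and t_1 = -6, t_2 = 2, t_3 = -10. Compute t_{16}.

-26

At j = 1, 2, 3: A + B - C = -6; 2A + B + C = 2; 3A + B - C = -10.
Subtracting the first from the second: A + 2C = 8.
Subtracting the second from the third: A - 2C = -12.
Solving: C = 5, A = -2, then B = 1.
Therefore t_{16} = -32 + 1 + 5·1 = -26.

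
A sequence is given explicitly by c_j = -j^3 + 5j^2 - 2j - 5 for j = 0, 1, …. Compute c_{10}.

-525

c_{10} = -1·10^3 + 5·10^2 - 2·10 - 5 = -525.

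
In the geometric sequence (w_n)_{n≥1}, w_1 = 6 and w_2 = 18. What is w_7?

Common ratio r = 3.
w_n = 6·3^(n-1).
w_7 = 6·3^6 = 4374.

4374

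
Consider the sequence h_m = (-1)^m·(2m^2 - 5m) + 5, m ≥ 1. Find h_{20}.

705

(-1)^20 = 1; 2m^2 - 5m at m=20 is 700; so h_{20} = 705.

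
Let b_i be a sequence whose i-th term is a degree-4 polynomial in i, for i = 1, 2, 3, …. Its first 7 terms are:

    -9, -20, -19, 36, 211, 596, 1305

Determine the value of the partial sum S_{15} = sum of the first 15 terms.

1st diffs: -11, 1, 55, 175, 385, 709.
2nd diffs: 12, 54, 120, 210, 324.
3rd diffs: 42, 66, 90, 114.
4th diffs: 24, 24, 24 (constant).
Newton forward-difference form: b_i = -9 + (-11)·C(i-1,1) + 12·C(i-1,2) + 42·C(i-1,3) + 24·C(i-1,4).
Continuing: …, 2476, 4271, 6876, 10501, …, b_{15} = 40241.
Summing i = 1..15 (15 terms) gives 133572.

133572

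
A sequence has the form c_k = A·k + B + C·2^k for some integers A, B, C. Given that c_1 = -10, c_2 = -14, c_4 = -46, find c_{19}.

-1572832

Plug in k = 1, 2, 4: A + B + 2C = -10; 2A + B + 4C = -14; 4A + B + 16C = -46.
Subtracting the first from the second: A + 2C = -4.
Subtracting the second from the third: 2A + 12C = -32.
Solving: C = -3, A = 2, then B = -6.
So c_k = 2·k + (-6) + (-3)·2^k; at k=19 this is -1572832.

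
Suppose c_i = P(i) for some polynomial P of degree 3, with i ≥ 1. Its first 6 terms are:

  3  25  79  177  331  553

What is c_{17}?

10915

1st diffs: 22, 54, 98, 154, 222.
2nd diffs: 32, 44, 56, 68.
3rd diffs: 12, 12, 12 (constant).
Newton forward-difference form: c_i = 3 + 22·C(i-1,1) + 32·C(i-1,2) + 12·C(i-1,3).
At i = 17: i-1 = 16, so c_{17} = 3 + 352 + 3840 + 6720 = 10915.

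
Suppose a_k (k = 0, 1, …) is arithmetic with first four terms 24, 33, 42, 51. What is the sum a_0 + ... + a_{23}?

Common difference d = 9.
a_k = 24 + (k - 0)·9.
a_{23} = 231; S = 24·(24 + 231)/2 = 3060.

3060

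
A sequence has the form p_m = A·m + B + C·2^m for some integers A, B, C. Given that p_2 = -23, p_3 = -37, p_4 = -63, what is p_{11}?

-6173

At m = 2, 3, 4: 2A + B + 4C = -23; 3A + B + 8C = -37; 4A + B + 16C = -63.
Subtracting the first from the second: A + 4C = -14.
Subtracting the second from the third: A + 8C = -26.
Solving: C = -3, A = -2, then B = -7.
So p_m = -2·m + (-7) + (-3)·2^m; at m=11 this is -6173.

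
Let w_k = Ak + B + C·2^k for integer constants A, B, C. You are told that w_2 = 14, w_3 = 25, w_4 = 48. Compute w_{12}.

At k = 2, 3, 4: 2A + B + 4C = 14; 3A + B + 8C = 25; 4A + B + 16C = 48.
Subtracting the first from the second: A + 4C = 11.
Subtracting the second from the third: A + 8C = 23.
Solving: C = 3, A = -1, then B = 4.
Hence w_{12} = -1·12 + 4 + 3·4096 = 12280.

12280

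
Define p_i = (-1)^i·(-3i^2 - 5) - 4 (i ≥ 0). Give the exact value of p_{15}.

(-1)^15 = -1; -3i^2 - 5 at i=15 is -680; so p_{15} = 676.

676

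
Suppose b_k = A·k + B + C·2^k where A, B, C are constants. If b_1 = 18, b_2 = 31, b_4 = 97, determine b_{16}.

327733

At k = 1, 2, 4: A + B + 2C = 18; 2A + B + 4C = 31; 4A + B + 16C = 97.
Subtracting the first from the second: A + 2C = 13.
Subtracting the second from the third: 2A + 12C = 66.
Solving: C = 5, A = 3, then B = 5.
Therefore b_{16} = 48 + 5 + 5·65536 = 327733.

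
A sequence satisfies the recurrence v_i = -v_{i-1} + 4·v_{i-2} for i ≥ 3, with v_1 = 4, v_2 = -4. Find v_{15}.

Iterate the recurrence:
v_3 = 20;  v_4 = -36;  v_5 = 116;  …;  v_{12} = -77220;  v_{13} = 198644;  v_{14} = -507524;  v_{15} = 1302100.

1302100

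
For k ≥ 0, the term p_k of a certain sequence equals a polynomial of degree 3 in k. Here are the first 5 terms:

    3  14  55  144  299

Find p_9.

2694

1st diffs: 11, 41, 89, 155.
2nd diffs: 30, 48, 66.
3rd diffs: 18, 18 (constant).
Newton forward-difference form: p_k = 3 + 11·C(k,1) + 30·C(k,2) + 18·C(k,3).
At k = 9: k = 9, so p_9 = 3 + 99 + 1080 + 1512 = 2694.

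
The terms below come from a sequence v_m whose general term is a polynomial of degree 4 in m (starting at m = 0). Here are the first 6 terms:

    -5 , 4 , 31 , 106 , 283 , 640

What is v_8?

1st diffs: 9, 27, 75, 177, 357.
2nd diffs: 18, 48, 102, 180.
3rd diffs: 30, 54, 78.
4th diffs: 24, 24 (constant).
Newton forward-difference form: v_m = -5 + 9·C(m,1) + 18·C(m,2) + 30·C(m,3) + 24·C(m,4).
At m = 8: m = 8, so v_8 = -5 + 72 + 504 + 1680 + 1680 = 3931.

3931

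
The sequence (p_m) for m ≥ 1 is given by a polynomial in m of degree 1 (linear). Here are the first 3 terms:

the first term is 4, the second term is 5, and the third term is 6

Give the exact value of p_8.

11

1st diffs: 1, 1 (constant).
So p_m = m + 3.
Evaluating at m = 8 gives p_8 = 11.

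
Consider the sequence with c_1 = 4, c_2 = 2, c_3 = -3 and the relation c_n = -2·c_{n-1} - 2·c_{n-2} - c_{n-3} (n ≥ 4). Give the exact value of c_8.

c_4 = -2;  c_5 = 8;  c_6 = -9;  c_7 = 4;  c_8 = 2.

2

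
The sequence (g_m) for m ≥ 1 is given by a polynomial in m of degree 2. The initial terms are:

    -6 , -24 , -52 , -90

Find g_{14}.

-1020

1st diffs: -18, -28, -38.
2nd diffs: -10, -10 (constant).
So g_m = -5m^2 - 3m + 2.
Evaluating at m = 14 gives g_{14} = -1020.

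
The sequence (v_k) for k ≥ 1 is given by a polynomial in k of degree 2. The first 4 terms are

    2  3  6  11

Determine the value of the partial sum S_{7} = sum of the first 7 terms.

105

1st diffs: 1, 3, 5.
2nd diffs: 2, 2 (constant).
So v_k = k^2 - 2k + 3.
Continuing: 18, 27, 38.
Summing k = 1..7 (7 terms) gives 105.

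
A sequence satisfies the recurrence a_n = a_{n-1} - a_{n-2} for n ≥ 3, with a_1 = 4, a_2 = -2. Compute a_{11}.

Iterate the recurrence:
a_3 = -6  a_4 = -4  a_5 = 2  a_6 = 6  a_7 = 4  a_8 = -2  a_9 = -6  a_{10} = -4  a_{11} = 2.

2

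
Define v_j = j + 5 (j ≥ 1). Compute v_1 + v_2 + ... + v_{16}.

Over j = 1..16: Σj = 136.
Total = (1)·136 + (5)·16 = 216.

216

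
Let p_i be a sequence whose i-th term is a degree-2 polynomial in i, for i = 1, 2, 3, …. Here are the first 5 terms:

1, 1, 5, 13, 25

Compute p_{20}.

685

1st diffs: 0, 4, 8, 12.
2nd diffs: 4, 4, 4 (constant).
So p_i = 2i^2 - 6i + 5.
Evaluating at i = 20 gives p_{20} = 685.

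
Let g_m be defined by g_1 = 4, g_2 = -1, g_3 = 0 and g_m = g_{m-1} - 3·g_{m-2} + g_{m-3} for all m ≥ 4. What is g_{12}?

-125

Applying the relation repeatedly:
g_4 = 7  g_5 = 6  g_6 = -15  g_7 = -26  g_8 = 25  g_9 = 88  g_{10} = -13  g_{11} = -252  g_{12} = -125.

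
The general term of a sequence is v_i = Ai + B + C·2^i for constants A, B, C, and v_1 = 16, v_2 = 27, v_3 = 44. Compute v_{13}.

24646

The three given values yield: A + B + 2C = 16; 2A + B + 4C = 27; 3A + B + 8C = 44.
Subtracting the first from the second: A + 2C = 11.
Subtracting the second from the third: A + 4C = 17.
Solving: C = 3, A = 5, then B = 5.
Hence v_{13} = 5·13 + 5 + 3·8192 = 24646.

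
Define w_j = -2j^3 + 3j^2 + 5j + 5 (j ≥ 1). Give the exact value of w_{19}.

-12535

w_{19} = -2·19^3 + 3·19^2 + 5·19 + 5 = -12535.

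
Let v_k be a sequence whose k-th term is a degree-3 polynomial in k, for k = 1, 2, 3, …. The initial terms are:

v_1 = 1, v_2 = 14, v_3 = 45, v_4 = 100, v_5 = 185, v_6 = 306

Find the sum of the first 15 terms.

1st diffs: 13, 31, 55, 85, 121.
2nd diffs: 18, 24, 30, 36.
3rd diffs: 6, 6, 6 (constant).
Newton forward-difference form: v_k = 1 + 13·C(k-1,1) + 18·C(k-1,2) + 6·C(k-1,3).
Continuing: …, 469, 680, 945, 1270, …, v_{15} = 4005.
Summing k = 1..15 (15 terms) gives 17760.

17760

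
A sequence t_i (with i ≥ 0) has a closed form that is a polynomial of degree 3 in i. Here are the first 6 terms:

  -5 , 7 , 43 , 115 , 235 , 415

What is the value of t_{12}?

4363

1st diffs: 12, 36, 72, 120, 180.
2nd diffs: 24, 36, 48, 60.
3rd diffs: 12, 12, 12 (constant).
Newton forward-difference form: t_i = -5 + 12·C(i,1) + 24·C(i,2) + 12·C(i,3).
At i = 12: i = 12, so t_{12} = -5 + 144 + 1584 + 2640 = 4363.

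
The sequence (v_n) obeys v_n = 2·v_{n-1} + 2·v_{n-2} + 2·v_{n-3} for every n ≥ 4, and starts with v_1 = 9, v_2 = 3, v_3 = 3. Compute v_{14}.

1122960

Compute successive terms:
v_4 = 30, v_5 = 72, v_6 = 210, …, v_{11} = 45120, v_{12} = 131736, v_{13} = 384624, v_{14} = 1122960.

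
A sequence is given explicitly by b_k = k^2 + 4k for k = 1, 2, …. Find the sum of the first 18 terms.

2793

Over k = 1..18: Σk = 171, Σk² = 2109.
Total = (1)·2109 + (4)·171 = 2793.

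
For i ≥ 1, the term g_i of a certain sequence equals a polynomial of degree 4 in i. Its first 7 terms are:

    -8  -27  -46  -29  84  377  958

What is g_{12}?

1st diffs: -19, -19, 17, 113, 293, 581.
2nd diffs: 0, 36, 96, 180, 288.
3rd diffs: 36, 60, 84, 108.
4th diffs: 24, 24, 24 (constant).
Newton forward-difference form: g_i = -8 + (-19)·C(i-1,1) + 36·C(i-1,3) + 24·C(i-1,4).
At i = 12: i-1 = 11, so g_{12} = -8 - 209 + 5940 + 7920 = 13643.

13643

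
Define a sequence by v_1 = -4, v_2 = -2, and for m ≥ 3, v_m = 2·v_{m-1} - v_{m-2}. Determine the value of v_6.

Iterate the recurrence:
v_3 = 0, v_4 = 2, v_5 = 4, v_6 = 6.
(Characteristic roots are 1 and 1.)

6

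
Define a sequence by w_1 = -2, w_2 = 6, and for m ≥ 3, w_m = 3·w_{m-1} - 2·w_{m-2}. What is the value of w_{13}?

32758

Iterate the recurrence:
w_3 = 22;  w_4 = 54;  w_5 = 118;  …;  w_{10} = 4086;  w_{11} = 8182;  w_{12} = 16374;  w_{13} = 32758.
(Characteristic roots are 2 and 1.)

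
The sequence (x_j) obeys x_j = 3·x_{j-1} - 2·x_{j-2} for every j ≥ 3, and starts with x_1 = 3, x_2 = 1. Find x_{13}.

Applying the relation repeatedly:
x_3 = -3;  x_4 = -11;  x_5 = -27;  …;  x_{10} = -1019;  x_{11} = -2043;  x_{12} = -4091;  x_{13} = -8187.
(Characteristic roots are 2 and 1.)

-8187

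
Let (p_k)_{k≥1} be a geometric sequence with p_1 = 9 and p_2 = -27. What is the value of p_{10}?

Common ratio r = -3.
p_k = 9·(-3)^(k-1).
p_{10} = 9·(-3)^9 = -177147.

-177147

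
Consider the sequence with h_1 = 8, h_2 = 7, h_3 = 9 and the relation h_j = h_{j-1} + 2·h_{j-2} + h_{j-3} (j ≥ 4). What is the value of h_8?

580

Compute successive terms:
h_4 = 31, h_5 = 56, h_6 = 127, h_7 = 270, h_8 = 580.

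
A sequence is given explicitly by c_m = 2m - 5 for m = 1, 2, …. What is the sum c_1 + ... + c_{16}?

192

Over m = 1..16: Σm = 136.
Total = (2)·136 + (-5)·16 = 192.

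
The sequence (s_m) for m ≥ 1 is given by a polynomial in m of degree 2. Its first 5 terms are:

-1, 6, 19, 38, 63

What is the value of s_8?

174

1st diffs: 7, 13, 19, 25.
2nd diffs: 6, 6, 6 (constant).
So s_m = 3m^2 - 2m - 2.
Evaluating at m = 8 gives s_8 = 174.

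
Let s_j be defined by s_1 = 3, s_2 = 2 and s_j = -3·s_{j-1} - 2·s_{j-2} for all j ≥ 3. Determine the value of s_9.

-1272

Applying the relation repeatedly:
s_3 = -12  s_4 = 32  s_5 = -72  s_6 = 152  s_7 = -312  s_8 = 632  s_9 = -1272.
(Characteristic roots are -1 and -2.)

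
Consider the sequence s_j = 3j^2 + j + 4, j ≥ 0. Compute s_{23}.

1614

s_{23} = 3·23^2 + 1·23 + 4 = 1614.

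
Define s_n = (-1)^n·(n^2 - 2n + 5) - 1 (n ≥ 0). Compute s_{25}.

(-1)^25 = -1; n^2 - 2n + 5 at n=25 is 580; so s_{25} = -581.

-581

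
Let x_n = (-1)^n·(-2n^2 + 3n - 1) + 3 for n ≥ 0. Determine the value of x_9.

(-1)^9 = -1; -2n^2 + 3n - 1 at n=9 is -136; so x_9 = 139.

139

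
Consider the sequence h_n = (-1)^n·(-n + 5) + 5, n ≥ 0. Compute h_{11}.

11

(-1)^11 = -1; -n + 5 at n=11 is -6; so h_{11} = 11.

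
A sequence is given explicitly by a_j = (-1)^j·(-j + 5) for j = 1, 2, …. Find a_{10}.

(-1)^10 = 1; -j + 5 at j=10 is -5; so a_{10} = -5.

-5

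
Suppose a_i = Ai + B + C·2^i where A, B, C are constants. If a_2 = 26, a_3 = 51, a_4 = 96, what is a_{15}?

The three given values yield: 2A + B + 4C = 26; 3A + B + 8C = 51; 4A + B + 16C = 96.
Subtracting the first from the second: A + 4C = 25.
Subtracting the second from the third: A + 8C = 45.
Solving: C = 5, A = 5, then B = -4.
Therefore a_{15} = 75 + (-4) + 5·32768 = 163911.

163911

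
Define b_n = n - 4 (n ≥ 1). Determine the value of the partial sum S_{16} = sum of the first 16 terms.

Over n = 1..16: Σn = 136.
Total = (1)·136 + (-4)·16 = 72.

72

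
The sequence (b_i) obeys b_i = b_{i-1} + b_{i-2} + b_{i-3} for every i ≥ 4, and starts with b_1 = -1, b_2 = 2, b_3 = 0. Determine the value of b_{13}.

311

Step forward from the initial values:
b_4 = 1; b_5 = 3; b_6 = 4; b_7 = 8; b_8 = 15; b_9 = 27; b_{10} = 50; b_{11} = 92; b_{12} = 169; b_{13} = 311.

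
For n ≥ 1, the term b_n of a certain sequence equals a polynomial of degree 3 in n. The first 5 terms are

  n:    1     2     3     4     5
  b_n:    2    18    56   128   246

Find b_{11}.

2592

1st diffs: 16, 38, 72, 118.
2nd diffs: 22, 34, 46.
3rd diffs: 12, 12 (constant).
So b_n = 2n^3 - n^2 + 5n - 4.
Evaluating at n = 11 gives b_{11} = 2592.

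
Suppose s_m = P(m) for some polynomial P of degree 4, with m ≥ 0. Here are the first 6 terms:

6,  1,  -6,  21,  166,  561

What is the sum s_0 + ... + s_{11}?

1st diffs: -5, -7, 27, 145, 395.
2nd diffs: -2, 34, 118, 250.
3rd diffs: 36, 84, 132.
4th diffs: 48, 48 (constant).
So s_m = 2m^4 - 6m^3 + 3m^2 - 4m + 6.
Continuing: …, 1386, 2869, 5286, 8961, …, s_{11} = 21621.
Summing m = 0..11 (12 terms) gives 55138.

55138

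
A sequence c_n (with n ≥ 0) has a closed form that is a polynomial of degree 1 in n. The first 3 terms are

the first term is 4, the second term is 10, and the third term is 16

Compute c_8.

1st diffs: 6, 6 (constant).
So c_n = 6n + 4.
Evaluating at n = 8 gives c_8 = 52.

52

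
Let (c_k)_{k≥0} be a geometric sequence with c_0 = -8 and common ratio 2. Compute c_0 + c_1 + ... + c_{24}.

-268435448

c_k = (-8)·2^(k-0).
S = (-8)·(2^25 - 1)/(2 - 1) = (-8)·(33554432 - 1)/(1) = -268435448.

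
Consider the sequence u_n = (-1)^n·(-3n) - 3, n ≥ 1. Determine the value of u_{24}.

(-1)^24 = 1; -3n at n=24 is -72; so u_{24} = -75.

-75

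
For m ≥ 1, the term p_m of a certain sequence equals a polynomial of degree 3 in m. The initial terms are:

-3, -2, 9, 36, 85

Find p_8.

424

1st diffs: 1, 11, 27, 49.
2nd diffs: 10, 16, 22.
3rd diffs: 6, 6 (constant).
Newton forward-difference form: p_m = -3 + 1·C(m-1,1) + 10·C(m-1,2) + 6·C(m-1,3).
At m = 8: m-1 = 7, so p_8 = -3 + 7 + 210 + 210 = 424.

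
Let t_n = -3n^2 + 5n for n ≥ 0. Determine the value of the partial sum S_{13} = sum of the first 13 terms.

Over n = 0..12: Σn = 78, Σn² = 650.
Total = (-3)·650 + (5)·78 = -1560.

-1560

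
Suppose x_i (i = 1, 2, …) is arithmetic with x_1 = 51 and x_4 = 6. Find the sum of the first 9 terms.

Common difference d = (6 - 51) / (4 - 1) = -15.
x_i = 51 + (i - 1)·(-15).
x_9 = -69; S = 9·(51 + (-69))/2 = -81.

-81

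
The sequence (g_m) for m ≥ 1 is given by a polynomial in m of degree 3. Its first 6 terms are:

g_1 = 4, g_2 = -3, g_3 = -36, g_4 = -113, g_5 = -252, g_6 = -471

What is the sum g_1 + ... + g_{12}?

-15044

1st diffs: -7, -33, -77, -139, -219.
2nd diffs: -26, -44, -62, -80.
3rd diffs: -18, -18, -18 (constant).
So g_m = -3m^3 + 5m^2 - m + 3.
Continuing: …, -788, -1221, -1788, -2507, …, g_{12} = -4473.
Summing m = 1..12 (12 terms) gives -15044.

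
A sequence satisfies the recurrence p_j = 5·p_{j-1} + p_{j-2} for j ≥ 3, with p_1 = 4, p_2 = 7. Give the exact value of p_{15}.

14948857599

Compute successive terms:
p_3 = 39; p_4 = 202; p_5 = 1049; …; p_{12} = 106772107; p_{13} = 554422964; p_{14} = 2878886927; p_{15} = 14948857599.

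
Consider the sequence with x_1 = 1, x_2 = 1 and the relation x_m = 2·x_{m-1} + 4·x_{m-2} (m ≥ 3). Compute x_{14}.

Step forward from the initial values:
x_3 = 6;  x_4 = 16;  x_5 = 56;  …;  x_{11} = 62976;  x_{12} = 203776;  x_{13} = 659456;  x_{14} = 2134016.

2134016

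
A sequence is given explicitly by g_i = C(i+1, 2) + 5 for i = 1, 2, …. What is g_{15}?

125

C(16, 2) = 120, so g_{15} = 125.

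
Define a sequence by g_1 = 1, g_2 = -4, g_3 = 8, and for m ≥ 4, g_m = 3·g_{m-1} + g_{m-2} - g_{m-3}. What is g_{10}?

23364

Applying the relation repeatedly:
g_4 = 19, g_5 = 69, g_6 = 218, g_7 = 704, g_8 = 2261, g_9 = 7269, g_{10} = 23364.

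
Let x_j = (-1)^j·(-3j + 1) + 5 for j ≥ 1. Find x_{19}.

61

(-1)^19 = -1; -3j + 1 at j=19 is -56; so x_{19} = 61.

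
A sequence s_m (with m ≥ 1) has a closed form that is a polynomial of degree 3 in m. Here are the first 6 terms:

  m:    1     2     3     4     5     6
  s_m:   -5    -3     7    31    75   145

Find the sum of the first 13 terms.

1st diffs: 2, 10, 24, 44, 70.
2nd diffs: 8, 14, 20, 26.
3rd diffs: 6, 6, 6 (constant).
So s_m = m^3 - 2m^2 + m - 5.
Continuing: …, 247, 387, 571, 805, …, s_{13} = 1867.
Summing m = 1..13 (13 terms) gives 6669.

6669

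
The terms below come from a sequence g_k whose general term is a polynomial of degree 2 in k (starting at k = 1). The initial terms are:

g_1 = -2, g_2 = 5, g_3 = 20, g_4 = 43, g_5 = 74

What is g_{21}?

1st diffs: 7, 15, 23, 31.
2nd diffs: 8, 8, 8 (constant).
So g_k = 4k^2 - 5k - 1.
Evaluating at k = 21 gives g_{21} = 1658.

1658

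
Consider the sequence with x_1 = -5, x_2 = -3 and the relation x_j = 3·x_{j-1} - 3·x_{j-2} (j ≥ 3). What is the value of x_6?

108

Step forward from the initial values:
x_3 = 6;  x_4 = 27;  x_5 = 63;  x_6 = 108.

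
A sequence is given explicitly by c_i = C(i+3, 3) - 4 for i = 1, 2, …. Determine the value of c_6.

80

C(9, 3) = 84, so c_6 = 80.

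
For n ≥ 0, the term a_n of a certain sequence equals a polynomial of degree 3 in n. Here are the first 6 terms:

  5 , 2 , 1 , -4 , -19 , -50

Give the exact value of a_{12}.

-1219

1st diffs: -3, -1, -5, -15, -31.
2nd diffs: 2, -4, -10, -16.
3rd diffs: -6, -6, -6 (constant).
Newton forward-difference form: a_n = 5 + (-3)·C(n,1) + 2·C(n,2) + (-6)·C(n,3).
At n = 12: n = 12, so a_{12} = 5 - 36 + 132 - 1320 = -1219.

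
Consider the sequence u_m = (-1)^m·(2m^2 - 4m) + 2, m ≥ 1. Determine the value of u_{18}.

(-1)^18 = 1; 2m^2 - 4m at m=18 is 576; so u_{18} = 578.

578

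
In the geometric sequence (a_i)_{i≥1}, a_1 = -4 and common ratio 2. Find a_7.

-256

a_i = (-4)·2^(i-1).
a_7 = (-4)·2^6 = -256.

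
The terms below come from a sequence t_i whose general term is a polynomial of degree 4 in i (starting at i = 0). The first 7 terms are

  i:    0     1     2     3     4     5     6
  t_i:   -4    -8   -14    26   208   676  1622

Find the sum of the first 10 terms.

21716

1st diffs: -4, -6, 40, 182, 468, 946.
2nd diffs: -2, 46, 142, 286, 478.
3rd diffs: 48, 96, 144, 192.
4th diffs: 48, 48, 48 (constant).
Newton forward-difference form: t_i = -4 + (-4)·C(i,1) + (-2)·C(i,2) + 48·C(i,3) + 48·C(i,4).
Continuing: 3286, 5956, 9968.
Summing i = 0..9 (10 terms) gives 21716.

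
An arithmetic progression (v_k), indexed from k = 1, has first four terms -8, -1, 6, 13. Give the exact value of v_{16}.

97

Common difference d = 7.
v_k = -8 + (k - 1)·7.
v_{16} = -8 + 15·7 = 97.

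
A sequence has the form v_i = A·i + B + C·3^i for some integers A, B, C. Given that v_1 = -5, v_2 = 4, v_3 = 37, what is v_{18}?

774840916

At i = 1, 2, 3: A + B + 3C = -5; 2A + B + 9C = 4; 3A + B + 27C = 37.
Subtracting the first from the second: A + 6C = 9.
Subtracting the second from the third: A + 18C = 33.
Solving: C = 2, A = -3, then B = -8.
Hence v_{18} = -3·18 + (-8) + 2·387420489 = 774840916.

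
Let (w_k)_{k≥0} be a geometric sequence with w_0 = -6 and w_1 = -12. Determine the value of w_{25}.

-201326592

Common ratio r = 2.
w_k = (-6)·2^(k-0).
w_{25} = (-6)·2^25 = -201326592.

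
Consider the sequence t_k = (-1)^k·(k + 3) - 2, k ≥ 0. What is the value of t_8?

(-1)^8 = 1; k + 3 at k=8 is 11; so t_8 = 9.

9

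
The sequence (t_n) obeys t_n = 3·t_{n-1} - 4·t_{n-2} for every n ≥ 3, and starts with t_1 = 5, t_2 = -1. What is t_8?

Applying the relation repeatedly:
t_3 = -23; t_4 = -65; t_5 = -103; t_6 = -49; t_7 = 265; t_8 = 991.

991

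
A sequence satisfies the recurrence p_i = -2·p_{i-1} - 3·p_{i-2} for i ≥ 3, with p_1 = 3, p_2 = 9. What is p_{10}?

1161

Step forward from the initial values:
p_3 = -27;  p_4 = 27;  p_5 = 27;  p_6 = -135;  p_7 = 189;  p_8 = 27;  p_9 = -621;  p_{10} = 1161.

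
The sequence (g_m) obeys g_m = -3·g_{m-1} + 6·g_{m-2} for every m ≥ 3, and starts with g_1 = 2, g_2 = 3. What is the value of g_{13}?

-2170233

Step forward from the initial values:
g_3 = 3;  g_4 = 9;  g_5 = -9;  …;  g_{10} = 26001;  g_{11} = -113481;  g_{12} = 496449;  g_{13} = -2170233.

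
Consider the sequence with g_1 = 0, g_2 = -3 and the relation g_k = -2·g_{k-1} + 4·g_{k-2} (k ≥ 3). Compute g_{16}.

-29982720

Applying the relation repeatedly:
g_3 = 6; g_4 = -24; g_5 = 72; …; g_{13} = 884736; g_{14} = -2863104; g_{15} = 9265152; g_{16} = -29982720.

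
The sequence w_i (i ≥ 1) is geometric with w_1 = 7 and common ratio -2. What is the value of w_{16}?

w_i = 7·(-2)^(i-1).
w_{16} = 7·(-2)^15 = -229376.

-229376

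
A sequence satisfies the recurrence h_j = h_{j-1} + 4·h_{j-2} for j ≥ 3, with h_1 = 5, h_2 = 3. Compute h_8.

Iterate the recurrence:
h_3 = 23  h_4 = 35  h_5 = 127  h_6 = 267  h_7 = 775  h_8 = 1843.

1843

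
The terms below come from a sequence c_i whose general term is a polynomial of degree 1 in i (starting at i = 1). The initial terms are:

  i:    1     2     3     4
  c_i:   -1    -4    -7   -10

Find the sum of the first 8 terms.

-92

1st diffs: -3, -3, -3 (constant).
So c_i = -3i + 2.
Continuing: -13, -16, -19, -22.
Summing i = 1..8 (8 terms) gives -92.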